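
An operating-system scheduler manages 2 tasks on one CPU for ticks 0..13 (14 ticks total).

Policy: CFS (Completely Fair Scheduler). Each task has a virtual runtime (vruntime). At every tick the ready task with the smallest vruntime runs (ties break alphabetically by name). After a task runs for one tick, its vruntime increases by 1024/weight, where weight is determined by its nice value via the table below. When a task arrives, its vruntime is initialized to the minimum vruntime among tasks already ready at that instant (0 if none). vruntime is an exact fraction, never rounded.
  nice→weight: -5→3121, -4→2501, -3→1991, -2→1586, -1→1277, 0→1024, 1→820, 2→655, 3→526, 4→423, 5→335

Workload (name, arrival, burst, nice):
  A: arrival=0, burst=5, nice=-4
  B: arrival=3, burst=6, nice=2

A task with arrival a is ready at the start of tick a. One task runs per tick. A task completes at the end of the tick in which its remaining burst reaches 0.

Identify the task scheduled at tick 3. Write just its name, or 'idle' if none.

running at tick 3 = A

t=0: vr[A=0] → run A
t=1: vr[A=1024/2501] → run A
t=2: vr[A=2048/2501] → run A
t=3: vr[A=3072/2501 B=3072/2501] → run A
t=4: vr[A=4096/2501 B=3072/2501] → run B
t=5: vr[A=4096/2501 B=4573184/1638155] → run A
t=6: vr[B=4573184/1638155] → run B
t=7: vr[B=7134208/1638155] → run B
t=8: vr[B=9695232/1638155] → run B
t=9: vr[B=12256256/1638155] → run B
t=10: vr[B=2963456/327631] → run B
t=11: (idle)
t=12: (idle)
t=13: (idle)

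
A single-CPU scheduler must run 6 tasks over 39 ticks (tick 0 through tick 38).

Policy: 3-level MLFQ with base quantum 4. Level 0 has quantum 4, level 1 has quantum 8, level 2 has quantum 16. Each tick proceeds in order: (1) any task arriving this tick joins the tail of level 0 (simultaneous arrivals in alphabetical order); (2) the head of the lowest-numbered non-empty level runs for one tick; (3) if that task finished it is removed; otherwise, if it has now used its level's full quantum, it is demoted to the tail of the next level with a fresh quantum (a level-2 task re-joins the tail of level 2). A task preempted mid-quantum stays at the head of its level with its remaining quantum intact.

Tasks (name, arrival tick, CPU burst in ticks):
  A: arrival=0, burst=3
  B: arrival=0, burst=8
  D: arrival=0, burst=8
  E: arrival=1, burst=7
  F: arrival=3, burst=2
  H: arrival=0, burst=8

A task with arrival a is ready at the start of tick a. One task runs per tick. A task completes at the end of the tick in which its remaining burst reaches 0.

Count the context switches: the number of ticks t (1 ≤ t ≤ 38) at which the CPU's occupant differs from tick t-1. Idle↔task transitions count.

context switches = 10

t=0: L0/L1/L2 = ABDH/-/- → run A
t=1: L0/L1/L2 = ABDHE/-/- → run A
t=2: L0/L1/L2 = ABDHE/-/- → run A
t=3: L0/L1/L2 = BDHEF/-/- → run B
t=4: L0/L1/L2 = BDHEF/-/- → run B
t=5: L0/L1/L2 = BDHEF/-/- → run B
t=6: L0/L1/L2 = BDHEF/-/- → run B
t=7: L0/L1/L2 = DHEF/B/- → run D
t=8: L0/L1/L2 = DHEF/B/- → run D
t=9: L0/L1/L2 = DHEF/B/- → run D
t=10: L0/L1/L2 = DHEF/B/- → run D
t=11: L0/L1/L2 = HEF/BD/- → run H
t=12: L0/L1/L2 = HEF/BD/- → run H
t=13: L0/L1/L2 = HEF/BD/- → run H
t=14: L0/L1/L2 = HEF/BD/- → run H
t=15: L0/L1/L2 = EF/BDH/- → run E
t=16: L0/L1/L2 = EF/BDH/- → run E
t=17: L0/L1/L2 = EF/BDH/- → run E
t=18: L0/L1/L2 = EF/BDH/- → run E
t=19: L0/L1/L2 = F/BDHE/- → run F
t=20: L0/L1/L2 = F/BDHE/- → run F
t=21: L0/L1/L2 = -/BDHE/- → run B
t=22: L0/L1/L2 = -/BDHE/- → run B
t=23: L0/L1/L2 = -/BDHE/- → run B
t=24: L0/L1/L2 = -/BDHE/- → run B
t=25: L0/L1/L2 = -/DHE/- → run D
t=26: L0/L1/L2 = -/DHE/- → run D
t=27: L0/L1/L2 = -/DHE/- → run D
t=28: L0/L1/L2 = -/DHE/- → run D
t=29: L0/L1/L2 = -/HE/- → run H
t=30: L0/L1/L2 = -/HE/- → run H
t=31: L0/L1/L2 = -/HE/- → run H
t=32: L0/L1/L2 = -/HE/- → run H
t=33: L0/L1/L2 = -/E/- → run E
t=34: L0/L1/L2 = -/E/- → run E
t=35: L0/L1/L2 = -/E/- → run E
t=36: (idle)
t=37: (idle)
t=38: (idle)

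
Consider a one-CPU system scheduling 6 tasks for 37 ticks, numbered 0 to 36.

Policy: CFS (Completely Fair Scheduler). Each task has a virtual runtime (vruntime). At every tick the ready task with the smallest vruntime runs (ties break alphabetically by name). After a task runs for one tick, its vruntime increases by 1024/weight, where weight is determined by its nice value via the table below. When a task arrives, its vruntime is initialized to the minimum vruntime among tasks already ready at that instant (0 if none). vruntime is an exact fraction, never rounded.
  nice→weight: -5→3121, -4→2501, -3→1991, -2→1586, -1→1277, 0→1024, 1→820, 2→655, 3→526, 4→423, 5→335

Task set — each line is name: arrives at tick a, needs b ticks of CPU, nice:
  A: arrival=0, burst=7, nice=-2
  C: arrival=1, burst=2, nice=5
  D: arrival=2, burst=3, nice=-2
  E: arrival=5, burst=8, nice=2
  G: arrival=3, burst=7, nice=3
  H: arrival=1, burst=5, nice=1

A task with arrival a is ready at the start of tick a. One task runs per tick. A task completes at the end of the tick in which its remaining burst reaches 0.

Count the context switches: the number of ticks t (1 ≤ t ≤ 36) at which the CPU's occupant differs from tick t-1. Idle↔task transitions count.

t=0: vr[A=0] → run A
t=1: vr[A=512/793 C=512/793 H=512/793] → run A
t=2: vr[A=1024/793 C=512/793 D=512/793 H=512/793] → run C
t=3: vr[A=1024/793 C=983552/265655 D=512/793 G=512/793 H=512/793] → run D
t=4: vr[A=1024/793 C=983552/265655 D=1024/793 G=512/793 H=512/793] → run G
t=5: vr[A=1024/793 C=983552/265655 D=1024/793 E=512/793 G=540672/208559 H=512/793] → run E
t=6: vr[A=1024/793 C=983552/265655 D=1024/793 E=1147392/519415 G=540672/208559 H=512/793] → run H
t=7: vr[A=1024/793 C=983552/265655 D=1024/793 E=1147392/519415 G=540672/208559 H=307968/162565] → run A
t=8: vr[A=1536/793 C=983552/265655 D=1024/793 E=1147392/519415 G=540672/208559 H=307968/162565] → run D
t=9: vr[A=1536/793 C=983552/265655 D=1536/793 E=1147392/519415 G=540672/208559 H=307968/162565] → run H
t=10: vr[A=1536/793 C=983552/265655 D=1536/793 E=1147392/519415 G=540672/208559 H=510976/162565] → run A
t=11: vr[A=2048/793 C=983552/265655 D=1536/793 E=1147392/519415 G=540672/208559 H=510976/162565] → run D
t=12: vr[A=2048/793 C=983552/265655 E=1147392/519415 G=540672/208559 H=510976/162565] → run E
t=13: vr[A=2048/793 C=983552/265655 E=1959424/519415 G=540672/208559 H=510976/162565] → run A
t=14: vr[A=2560/793 C=983552/265655 E=1959424/519415 G=540672/208559 H=510976/162565] → run G
t=15: vr[A=2560/793 C=983552/265655 E=1959424/519415 G=946688/208559 H=510976/162565] → run H
t=16: vr[A=2560/793 C=983552/265655 E=1959424/519415 G=946688/208559 H=713984/162565] → run A
t=17: vr[A=3072/793 C=983552/265655 E=1959424/519415 G=946688/208559 H=713984/162565] → run C
t=18: vr[A=3072/793 E=1959424/519415 G=946688/208559 H=713984/162565] → run E
t=19: vr[A=3072/793 E=2771456/519415 G=946688/208559 H=713984/162565] → run A
t=20: vr[E=2771456/519415 G=946688/208559 H=713984/162565] → run H
t=21: vr[E=2771456/519415 G=946688/208559 H=916992/162565] → run G
t=22: vr[E=2771456/519415 G=1352704/208559 H=916992/162565] → run E
t=23: vr[E=3583488/519415 G=1352704/208559 H=916992/162565] → run H
t=24: vr[E=3583488/519415 G=1352704/208559] → run G
t=25: vr[E=3583488/519415 G=1758720/208559] → run E
t=26: vr[E=879104/103883 G=1758720/208559] → run G
t=27: vr[E=879104/103883 G=2164736/208559] → run E
t=28: vr[E=5207552/519415 G=2164736/208559] → run E
t=29: vr[E=6019584/519415 G=2164736/208559] → run G
t=30: vr[E=6019584/519415 G=2570752/208559] → run E
t=31: vr[G=2570752/208559] → run G
t=32: (idle)
t=33: (idle)
t=34: (idle)
t=35: (idle)
t=36: (idle)

context switches = 30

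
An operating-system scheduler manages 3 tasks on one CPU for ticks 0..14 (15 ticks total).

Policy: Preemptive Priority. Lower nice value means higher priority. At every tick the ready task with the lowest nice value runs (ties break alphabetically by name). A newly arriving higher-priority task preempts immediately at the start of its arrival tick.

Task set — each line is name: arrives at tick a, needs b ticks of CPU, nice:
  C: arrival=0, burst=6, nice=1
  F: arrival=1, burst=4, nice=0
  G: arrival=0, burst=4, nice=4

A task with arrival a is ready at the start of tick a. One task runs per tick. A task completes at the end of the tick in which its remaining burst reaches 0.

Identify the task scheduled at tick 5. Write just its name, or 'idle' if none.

running at tick 5 = C

t=0: ready={C,G} → run C
t=1: ready={C,F,G} → run F
t=2: ready={C,F,G} → run F
t=3: ready={C,F,G} → run F
t=4: ready={C,F,G} → run F
t=5: ready={C,G} → run C
t=6: ready={C,G} → run C
t=7: ready={C,G} → run C
t=8: ready={C,G} → run C
t=9: ready={C,G} → run C
t=10: ready={G} → run G
t=11: ready={G} → run G
t=12: ready={G} → run G
t=13: ready={G} → run G
t=14: (idle)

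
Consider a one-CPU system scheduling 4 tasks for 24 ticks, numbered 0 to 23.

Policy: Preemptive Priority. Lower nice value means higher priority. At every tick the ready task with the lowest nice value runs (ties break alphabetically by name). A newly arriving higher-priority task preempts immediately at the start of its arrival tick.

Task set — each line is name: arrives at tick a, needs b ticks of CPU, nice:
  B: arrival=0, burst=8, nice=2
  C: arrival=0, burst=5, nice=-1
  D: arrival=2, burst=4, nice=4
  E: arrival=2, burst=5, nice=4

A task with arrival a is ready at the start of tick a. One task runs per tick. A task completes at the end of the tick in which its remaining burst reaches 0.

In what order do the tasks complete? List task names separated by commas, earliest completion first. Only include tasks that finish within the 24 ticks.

completion order = C, B, D, E

t=0: ready={B,C} → run C
t=1: ready={B,C} → run C
t=2: ready={B,C,D,E} → run C
t=3: ready={B,C,D,E} → run C
t=4: ready={B,C,D,E} → run C
t=5: ready={B,D,E} → run B
t=6: ready={B,D,E} → run B
t=7: ready={B,D,E} → run B
t=8: ready={B,D,E} → run B
t=9: ready={B,D,E} → run B
t=10: ready={B,D,E} → run B
t=11: ready={B,D,E} → run B
t=12: ready={B,D,E} → run B
t=13: ready={D,E} → run D
t=14: ready={D,E} → run D
t=15: ready={D,E} → run D
t=16: ready={D,E} → run D
t=17: ready={E} → run E
t=18: ready={E} → run E
t=19: ready={E} → run E
t=20: ready={E} → run E
t=21: ready={E} → run E
t=22: (idle)
t=23: (idle)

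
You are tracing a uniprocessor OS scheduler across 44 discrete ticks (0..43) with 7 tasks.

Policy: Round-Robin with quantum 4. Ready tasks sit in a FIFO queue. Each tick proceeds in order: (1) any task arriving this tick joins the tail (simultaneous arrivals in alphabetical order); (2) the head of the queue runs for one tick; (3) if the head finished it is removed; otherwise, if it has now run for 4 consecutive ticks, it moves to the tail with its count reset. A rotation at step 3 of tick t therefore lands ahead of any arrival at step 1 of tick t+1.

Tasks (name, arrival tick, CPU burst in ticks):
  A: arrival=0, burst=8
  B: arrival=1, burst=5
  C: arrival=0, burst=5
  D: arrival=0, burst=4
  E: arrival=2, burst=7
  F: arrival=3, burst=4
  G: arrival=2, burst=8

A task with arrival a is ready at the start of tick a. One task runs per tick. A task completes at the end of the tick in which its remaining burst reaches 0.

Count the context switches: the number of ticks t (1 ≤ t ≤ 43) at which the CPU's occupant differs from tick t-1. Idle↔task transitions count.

context switches = 12

t=0: queue=[A,C,D] q_used=0 → run A
t=1: queue=[A,C,D,B] q_used=1 → run A
t=2: queue=[A,C,D,B,E,G] q_used=2 → run A
t=3: queue=[A,C,D,B,E,G,F] q_used=3 → run A
t=4: queue=[C,D,B,E,G,F,A] q_used=0 → run C
t=5: queue=[C,D,B,E,G,F,A] q_used=1 → run C
t=6: queue=[C,D,B,E,G,F,A] q_used=2 → run C
t=7: queue=[C,D,B,E,G,F,A] q_used=3 → run C
t=8: queue=[D,B,E,G,F,A,C] q_used=0 → run D
t=9: queue=[D,B,E,G,F,A,C] q_used=1 → run D
t=10: queue=[D,B,E,G,F,A,C] q_used=2 → run D
t=11: queue=[D,B,E,G,F,A,C] q_used=3 → run D
t=12: queue=[B,E,G,F,A,C] q_used=0 → run B
t=13: queue=[B,E,G,F,A,C] q_used=1 → run B
t=14: queue=[B,E,G,F,A,C] q_used=2 → run B
t=15: queue=[B,E,G,F,A,C] q_used=3 → run B
t=16: queue=[E,G,F,A,C,B] q_used=0 → run E
t=17: queue=[E,G,F,A,C,B] q_used=1 → run E
t=18: queue=[E,G,F,A,C,B] q_used=2 → run E
t=19: queue=[E,G,F,A,C,B] q_used=3 → run E
t=20: queue=[G,F,A,C,B,E] q_used=0 → run G
t=21: queue=[G,F,A,C,B,E] q_used=1 → run G
t=22: queue=[G,F,A,C,B,E] q_used=2 → run G
t=23: queue=[G,F,A,C,B,E] q_used=3 → run G
t=24: queue=[F,A,C,B,E,G] q_used=0 → run F
t=25: queue=[F,A,C,B,E,G] q_used=1 → run F
t=26: queue=[F,A,C,B,E,G] q_used=2 → run F
t=27: queue=[F,A,C,B,E,G] q_used=3 → run F
t=28: queue=[A,C,B,E,G] q_used=0 → run A
t=29: queue=[A,C,B,E,G] q_used=1 → run A
t=30: queue=[A,C,B,E,G] q_used=2 → run A
t=31: queue=[A,C,B,E,G] q_used=3 → run A
t=32: queue=[C,B,E,G] q_used=0 → run C
t=33: queue=[B,E,G] q_used=0 → run B
t=34: queue=[E,G] q_used=0 → run E
t=35: queue=[E,G] q_used=1 → run E
t=36: queue=[E,G] q_used=2 → run E
t=37: queue=[G] q_used=0 → run G
t=38: queue=[G] q_used=1 → run G
t=39: queue=[G] q_used=2 → run G
t=40: queue=[G] q_used=3 → run G
t=41: (idle)
t=42: (idle)
t=43: (idle)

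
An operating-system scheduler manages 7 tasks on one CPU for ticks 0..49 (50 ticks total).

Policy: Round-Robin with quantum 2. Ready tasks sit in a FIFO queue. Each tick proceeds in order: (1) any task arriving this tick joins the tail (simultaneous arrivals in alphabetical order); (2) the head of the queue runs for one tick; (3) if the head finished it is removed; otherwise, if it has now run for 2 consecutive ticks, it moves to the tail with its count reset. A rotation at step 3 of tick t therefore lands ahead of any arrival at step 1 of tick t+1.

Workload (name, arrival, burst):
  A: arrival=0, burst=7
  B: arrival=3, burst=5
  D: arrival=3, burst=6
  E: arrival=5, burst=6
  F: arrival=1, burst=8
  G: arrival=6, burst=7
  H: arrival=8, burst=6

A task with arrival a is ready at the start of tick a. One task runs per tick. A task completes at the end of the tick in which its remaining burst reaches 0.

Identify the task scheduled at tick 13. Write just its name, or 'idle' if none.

running at tick 13 = E

t=0: queue=[A] q_used=0 → run A
t=1: queue=[A,F] q_used=1 → run A
t=2: queue=[F,A] q_used=0 → run F
t=3: queue=[F,A,B,D] q_used=1 → run F
t=4: queue=[A,B,D,F] q_used=0 → run A
t=5: queue=[A,B,D,F,E] q_used=1 → run A
t=6: queue=[B,D,F,E,A,G] q_used=0 → run B
t=7: queue=[B,D,F,E,A,G] q_used=1 → run B
t=8: queue=[D,F,E,A,G,B,H] q_used=0 → run D
t=9: queue=[D,F,E,A,G,B,H] q_used=1 → run D
t=10: queue=[F,E,A,G,B,H,D] q_used=0 → run F
t=11: queue=[F,E,A,G,B,H,D] q_used=1 → run F
t=12: queue=[E,A,G,B,H,D,F] q_used=0 → run E
t=13: queue=[E,A,G,B,H,D,F] q_used=1 → run E
t=14: queue=[A,G,B,H,D,F,E] q_used=0 → run A
t=15: queue=[A,G,B,H,D,F,E] q_used=1 → run A
t=16: queue=[G,B,H,D,F,E,A] q_used=0 → run G
t=17: queue=[G,B,H,D,F,E,A] q_used=1 → run G
t=18: queue=[B,H,D,F,E,A,G] q_used=0 → run B
t=19: queue=[B,H,D,F,E,A,G] q_used=1 → run B
t=20: queue=[H,D,F,E,A,G,B] q_used=0 → run H
t=21: queue=[H,D,F,E,A,G,B] q_used=1 → run H
t=22: queue=[D,F,E,A,G,B,H] q_used=0 → run D
t=23: queue=[D,F,E,A,G,B,H] q_used=1 → run D
t=24: queue=[F,E,A,G,B,H,D] q_used=0 → run F
t=25: queue=[F,E,A,G,B,H,D] q_used=1 → run F
t=26: queue=[E,A,G,B,H,D,F] q_used=0 → run E
t=27: queue=[E,A,G,B,H,D,F] q_used=1 → run E
t=28: queue=[A,G,B,H,D,F,E] q_used=0 → run A
t=29: queue=[G,B,H,D,F,E] q_used=0 → run G
t=30: queue=[G,B,H,D,F,E] q_used=1 → run G
t=31: queue=[B,H,D,F,E,G] q_used=0 → run B
t=32: queue=[H,D,F,E,G] q_used=0 → run H
t=33: queue=[H,D,F,E,G] q_used=1 → run H
t=34: queue=[D,F,E,G,H] q_used=0 → run D
t=35: queue=[D,F,E,G,H] q_used=1 → run D
t=36: queue=[F,E,G,H] q_used=0 → run F
t=37: queue=[F,E,G,H] q_used=1 → run F
t=38: queue=[E,G,H] q_used=0 → run E
t=39: queue=[E,G,H] q_used=1 → run E
t=40: queue=[G,H] q_used=0 → run G
t=41: queue=[G,H] q_used=1 → run G
t=42: queue=[H,G] q_used=0 → run H
t=43: queue=[H,G] q_used=1 → run H
t=44: queue=[G] q_used=0 → run G
t=45: (idle)
t=46: (idle)
t=47: (idle)
t=48: (idle)
t=49: (idle)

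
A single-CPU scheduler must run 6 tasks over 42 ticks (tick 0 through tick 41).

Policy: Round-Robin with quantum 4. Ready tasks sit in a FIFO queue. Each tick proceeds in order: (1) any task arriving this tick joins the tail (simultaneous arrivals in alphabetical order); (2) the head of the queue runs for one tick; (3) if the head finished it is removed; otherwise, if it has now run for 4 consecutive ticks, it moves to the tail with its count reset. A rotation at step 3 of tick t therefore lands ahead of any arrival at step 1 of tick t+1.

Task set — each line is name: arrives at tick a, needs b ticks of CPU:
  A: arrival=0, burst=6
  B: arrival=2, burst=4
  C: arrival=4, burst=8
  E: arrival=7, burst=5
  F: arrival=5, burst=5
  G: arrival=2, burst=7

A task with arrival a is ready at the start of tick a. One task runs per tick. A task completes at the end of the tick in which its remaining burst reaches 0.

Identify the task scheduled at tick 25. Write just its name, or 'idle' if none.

t=0: queue=[A] q_used=0 → run A
t=1: queue=[A] q_used=1 → run A
t=2: queue=[A,B,G] q_used=2 → run A
t=3: queue=[A,B,G] q_used=3 → run A
t=4: queue=[B,G,A,C] q_used=0 → run B
t=5: queue=[B,G,A,C,F] q_used=1 → run B
t=6: queue=[B,G,A,C,F] q_used=2 → run B
t=7: queue=[B,G,A,C,F,E] q_used=3 → run B
t=8: queue=[G,A,C,F,E] q_used=0 → run G
t=9: queue=[G,A,C,F,E] q_used=1 → run G
t=10: queue=[G,A,C,F,E] q_used=2 → run G
t=11: queue=[G,A,C,F,E] q_used=3 → run G
t=12: queue=[A,C,F,E,G] q_used=0 → run A
t=13: queue=[A,C,F,E,G] q_used=1 → run A
t=14: queue=[C,F,E,G] q_used=0 → run C
t=15: queue=[C,F,E,G] q_used=1 → run C
t=16: queue=[C,F,E,G] q_used=2 → run C
t=17: queue=[C,F,E,G] q_used=3 → run C
t=18: queue=[F,E,G,C] q_used=0 → run F
t=19: queue=[F,E,G,C] q_used=1 → run F
t=20: queue=[F,E,G,C] q_used=2 → run F
t=21: queue=[F,E,G,C] q_used=3 → run F
t=22: queue=[E,G,C,F] q_used=0 → run E
t=23: queue=[E,G,C,F] q_used=1 → run E
t=24: queue=[E,G,C,F] q_used=2 → run E
t=25: queue=[E,G,C,F] q_used=3 → run E
t=26: queue=[G,C,F,E] q_used=0 → run G
t=27: queue=[G,C,F,E] q_used=1 → run G
t=28: queue=[G,C,F,E] q_used=2 → run G
t=29: queue=[C,F,E] q_used=0 → run C
t=30: queue=[C,F,E] q_used=1 → run C
t=31: queue=[C,F,E] q_used=2 → run C
t=32: queue=[C,F,E] q_used=3 → run C
t=33: queue=[F,E] q_used=0 → run F
t=34: queue=[E] q_used=0 → run E
t=35: (idle)
t=36: (idle)
t=37: (idle)
t=38: (idle)
t=39: (idle)
t=40: (idle)
t=41: (idle)

running at tick 25 = E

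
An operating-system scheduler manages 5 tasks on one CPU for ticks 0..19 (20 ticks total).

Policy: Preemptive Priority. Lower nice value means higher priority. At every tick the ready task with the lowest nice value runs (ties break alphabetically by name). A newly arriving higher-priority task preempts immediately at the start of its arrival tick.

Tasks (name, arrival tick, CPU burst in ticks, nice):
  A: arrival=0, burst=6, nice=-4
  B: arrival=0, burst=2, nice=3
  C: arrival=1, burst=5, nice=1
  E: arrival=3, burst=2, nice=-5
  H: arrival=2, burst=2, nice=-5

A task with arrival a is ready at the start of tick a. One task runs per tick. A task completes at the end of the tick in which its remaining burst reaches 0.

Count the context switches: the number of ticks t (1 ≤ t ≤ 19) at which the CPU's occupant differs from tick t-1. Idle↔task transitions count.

t=0: ready={A,B} → run A
t=1: ready={A,B,C} → run A
t=2: ready={A,B,C,H} → run H
t=3: ready={A,B,C,E,H} → run E
t=4: ready={A,B,C,E,H} → run E
t=5: ready={A,B,C,H} → run H
t=6: ready={A,B,C} → run A
t=7: ready={A,B,C} → run A
t=8: ready={A,B,C} → run A
t=9: ready={A,B,C} → run A
t=10: ready={B,C} → run C
t=11: ready={B,C} → run C
t=12: ready={B,C} → run C
t=13: ready={B,C} → run C
t=14: ready={B,C} → run C
t=15: ready={B} → run B
t=16: ready={B} → run B
t=17: (idle)
t=18: (idle)
t=19: (idle)

context switches = 7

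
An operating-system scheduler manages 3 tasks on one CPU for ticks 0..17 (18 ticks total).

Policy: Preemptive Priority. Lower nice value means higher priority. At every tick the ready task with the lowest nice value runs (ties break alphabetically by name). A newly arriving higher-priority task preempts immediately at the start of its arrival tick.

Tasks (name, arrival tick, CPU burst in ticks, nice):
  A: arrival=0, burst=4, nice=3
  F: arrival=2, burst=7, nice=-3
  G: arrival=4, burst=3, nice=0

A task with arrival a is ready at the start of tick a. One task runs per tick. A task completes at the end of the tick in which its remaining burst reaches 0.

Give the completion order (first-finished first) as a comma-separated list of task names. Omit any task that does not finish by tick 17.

t=0: ready={A} → run A
t=1: ready={A} → run A
t=2: ready={A,F} → run F
t=3: ready={A,F} → run F
t=4: ready={A,F,G} → run F
t=5: ready={A,F,G} → run F
t=6: ready={A,F,G} → run F
t=7: ready={A,F,G} → run F
t=8: ready={A,F,G} → run F
t=9: ready={A,G} → run G
t=10: ready={A,G} → run G
t=11: ready={A,G} → run G
t=12: ready={A} → run A
t=13: ready={A} → run A
t=14: (idle)
t=15: (idle)
t=16: (idle)
t=17: (idle)

completion order = F, G, A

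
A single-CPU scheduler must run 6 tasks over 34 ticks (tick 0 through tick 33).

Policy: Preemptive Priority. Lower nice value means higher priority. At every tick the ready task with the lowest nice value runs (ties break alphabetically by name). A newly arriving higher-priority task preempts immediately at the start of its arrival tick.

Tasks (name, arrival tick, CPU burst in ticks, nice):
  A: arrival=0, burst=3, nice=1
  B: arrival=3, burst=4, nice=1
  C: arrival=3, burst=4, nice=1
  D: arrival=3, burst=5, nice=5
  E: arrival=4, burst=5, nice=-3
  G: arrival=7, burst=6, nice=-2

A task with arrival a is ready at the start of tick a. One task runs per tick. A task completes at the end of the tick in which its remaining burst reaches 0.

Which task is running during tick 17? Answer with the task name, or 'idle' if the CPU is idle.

running at tick 17 = B

t=0: ready={A} → run A
t=1: ready={A} → run A
t=2: ready={A} → run A
t=3: ready={B,C,D} → run B
t=4: ready={B,C,D,E} → run E
t=5: ready={B,C,D,E} → run E
t=6: ready={B,C,D,E} → run E
t=7: ready={B,C,D,E,G} → run E
t=8: ready={B,C,D,E,G} → run E
t=9: ready={B,C,D,G} → run G
t=10: ready={B,C,D,G} → run G
t=11: ready={B,C,D,G} → run G
t=12: ready={B,C,D,G} → run G
t=13: ready={B,C,D,G} → run G
t=14: ready={B,C,D,G} → run G
t=15: ready={B,C,D} → run B
t=16: ready={B,C,D} → run B
t=17: ready={B,C,D} → run B
t=18: ready={C,D} → run C
t=19: ready={C,D} → run C
t=20: ready={C,D} → run C
t=21: ready={C,D} → run C
t=22: ready={D} → run D
t=23: ready={D} → run D
t=24: ready={D} → run D
t=25: ready={D} → run D
t=26: ready={D} → run D
t=27: (idle)
t=28: (idle)
t=29: (idle)
t=30: (idle)
t=31: (idle)
t=32: (idle)
t=33: (idle)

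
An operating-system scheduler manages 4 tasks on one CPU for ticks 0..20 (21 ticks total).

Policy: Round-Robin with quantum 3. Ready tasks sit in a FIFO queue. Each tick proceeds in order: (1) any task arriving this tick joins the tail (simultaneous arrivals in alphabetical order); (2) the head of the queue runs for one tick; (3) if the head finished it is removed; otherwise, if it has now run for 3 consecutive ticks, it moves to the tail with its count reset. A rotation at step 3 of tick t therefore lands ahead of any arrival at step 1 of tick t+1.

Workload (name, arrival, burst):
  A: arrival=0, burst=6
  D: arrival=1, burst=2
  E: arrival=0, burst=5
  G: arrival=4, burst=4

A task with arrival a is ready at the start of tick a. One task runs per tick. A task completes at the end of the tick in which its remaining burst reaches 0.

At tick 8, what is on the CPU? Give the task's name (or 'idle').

running at tick 8 = A

t=0: queue=[A,E] q_used=0 → run A
t=1: queue=[A,E,D] q_used=1 → run A
t=2: queue=[A,E,D] q_used=2 → run A
t=3: queue=[E,D,A] q_used=0 → run E
t=4: queue=[E,D,A,G] q_used=1 → run E
t=5: queue=[E,D,A,G] q_used=2 → run E
t=6: queue=[D,A,G,E] q_used=0 → run D
t=7: queue=[D,A,G,E] q_used=1 → run D
t=8: queue=[A,G,E] q_used=0 → run A
t=9: queue=[A,G,E] q_used=1 → run A
t=10: queue=[A,G,E] q_used=2 → run A
t=11: queue=[G,E] q_used=0 → run G
t=12: queue=[G,E] q_used=1 → run G
t=13: queue=[G,E] q_used=2 → run G
t=14: queue=[E,G] q_used=0 → run E
t=15: queue=[E,G] q_used=1 → run E
t=16: queue=[G] q_used=0 → run G
t=17: (idle)
t=18: (idle)
t=19: (idle)
t=20: (idle)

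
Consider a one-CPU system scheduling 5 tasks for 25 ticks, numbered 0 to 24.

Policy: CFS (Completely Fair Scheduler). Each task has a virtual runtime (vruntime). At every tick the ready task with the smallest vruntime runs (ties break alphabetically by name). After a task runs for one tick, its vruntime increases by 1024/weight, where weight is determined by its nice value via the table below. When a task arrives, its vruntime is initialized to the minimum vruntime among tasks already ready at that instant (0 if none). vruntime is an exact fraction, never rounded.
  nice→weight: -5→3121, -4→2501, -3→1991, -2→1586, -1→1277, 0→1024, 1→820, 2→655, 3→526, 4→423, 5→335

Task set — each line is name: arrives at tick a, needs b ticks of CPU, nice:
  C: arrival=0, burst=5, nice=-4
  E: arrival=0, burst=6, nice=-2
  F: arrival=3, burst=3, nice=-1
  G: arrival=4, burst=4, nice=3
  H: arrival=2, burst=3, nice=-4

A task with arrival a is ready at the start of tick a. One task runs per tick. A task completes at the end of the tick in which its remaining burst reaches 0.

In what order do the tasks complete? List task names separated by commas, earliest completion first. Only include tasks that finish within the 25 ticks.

completion order = H, C, F, E, G

t=0: vr[C=0 E=0] → run C
t=1: vr[C=1024/2501 E=0] → run E
t=2: vr[C=1024/2501 E=512/793 H=1024/2501] → run C
t=3: vr[C=2048/2501 E=512/793 F=1024/2501 H=1024/2501] → run F
t=4: vr[C=2048/2501 E=512/793 F=3868672/3193777 G=1024/2501 H=1024/2501] → run G
t=5: vr[C=2048/2501 E=512/793 F=3868672/3193777 G=1549824/657763 H=1024/2501] → run H
t=6: vr[C=2048/2501 E=512/793 F=3868672/3193777 G=1549824/657763 H=2048/2501] → run E
t=7: vr[C=2048/2501 E=1024/793 F=3868672/3193777 G=1549824/657763 H=2048/2501] → run C
t=8: vr[C=3072/2501 E=1024/793 F=3868672/3193777 G=1549824/657763 H=2048/2501] → run H
t=9: vr[C=3072/2501 E=1024/793 F=3868672/3193777 G=1549824/657763 H=3072/2501] → run F
t=10: vr[C=3072/2501 E=1024/793 F=6429696/3193777 G=1549824/657763 H=3072/2501] → run C
t=11: vr[C=4096/2501 E=1024/793 F=6429696/3193777 G=1549824/657763 H=3072/2501] → run H
t=12: vr[C=4096/2501 E=1024/793 F=6429696/3193777 G=1549824/657763] → run E
t=13: vr[C=4096/2501 E=1536/793 F=6429696/3193777 G=1549824/657763] → run C
t=14: vr[E=1536/793 F=6429696/3193777 G=1549824/657763] → run E
t=15: vr[E=2048/793 F=6429696/3193777 G=1549824/657763] → run F
t=16: vr[E=2048/793 G=1549824/657763] → run G
t=17: vr[E=2048/793 G=2830336/657763] → run E
t=18: vr[E=2560/793 G=2830336/657763] → run E
t=19: vr[G=2830336/657763] → run G
t=20: vr[G=4110848/657763] → run G
t=21: (idle)
t=22: (idle)
t=23: (idle)
t=24: (idle)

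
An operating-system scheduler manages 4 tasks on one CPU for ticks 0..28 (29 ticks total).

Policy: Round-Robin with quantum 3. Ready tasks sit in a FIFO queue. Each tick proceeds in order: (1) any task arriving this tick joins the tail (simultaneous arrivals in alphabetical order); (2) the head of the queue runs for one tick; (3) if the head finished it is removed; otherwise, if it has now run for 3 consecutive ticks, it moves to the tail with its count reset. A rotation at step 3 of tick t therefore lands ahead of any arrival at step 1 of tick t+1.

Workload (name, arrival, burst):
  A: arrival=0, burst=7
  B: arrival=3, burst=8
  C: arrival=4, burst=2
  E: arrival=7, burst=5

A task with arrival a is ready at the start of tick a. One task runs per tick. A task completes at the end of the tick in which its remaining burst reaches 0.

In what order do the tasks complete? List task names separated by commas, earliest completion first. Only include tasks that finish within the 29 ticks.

completion order = C, A, E, B

t=0: queue=[A] q_used=0 → run A
t=1: queue=[A] q_used=1 → run A
t=2: queue=[A] q_used=2 → run A
t=3: queue=[A,B] q_used=0 → run A
t=4: queue=[A,B,C] q_used=1 → run A
t=5: queue=[A,B,C] q_used=2 → run A
t=6: queue=[B,C,A] q_used=0 → run B
t=7: queue=[B,C,A,E] q_used=1 → run B
t=8: queue=[B,C,A,E] q_used=2 → run B
t=9: queue=[C,A,E,B] q_used=0 → run C
t=10: queue=[C,A,E,B] q_used=1 → run C
t=11: queue=[A,E,B] q_used=0 → run A
t=12: queue=[E,B] q_used=0 → run E
t=13: queue=[E,B] q_used=1 → run E
t=14: queue=[E,B] q_used=2 → run E
t=15: queue=[B,E] q_used=0 → run B
t=16: queue=[B,E] q_used=1 → run B
t=17: queue=[B,E] q_used=2 → run B
t=18: queue=[E,B] q_used=0 → run E
t=19: queue=[E,B] q_used=1 → run E
t=20: queue=[B] q_used=0 → run B
t=21: queue=[B] q_used=1 → run B
t=22: (idle)
t=23: (idle)
t=24: (idle)
t=25: (idle)
t=26: (idle)
t=27: (idle)
t=28: (idle)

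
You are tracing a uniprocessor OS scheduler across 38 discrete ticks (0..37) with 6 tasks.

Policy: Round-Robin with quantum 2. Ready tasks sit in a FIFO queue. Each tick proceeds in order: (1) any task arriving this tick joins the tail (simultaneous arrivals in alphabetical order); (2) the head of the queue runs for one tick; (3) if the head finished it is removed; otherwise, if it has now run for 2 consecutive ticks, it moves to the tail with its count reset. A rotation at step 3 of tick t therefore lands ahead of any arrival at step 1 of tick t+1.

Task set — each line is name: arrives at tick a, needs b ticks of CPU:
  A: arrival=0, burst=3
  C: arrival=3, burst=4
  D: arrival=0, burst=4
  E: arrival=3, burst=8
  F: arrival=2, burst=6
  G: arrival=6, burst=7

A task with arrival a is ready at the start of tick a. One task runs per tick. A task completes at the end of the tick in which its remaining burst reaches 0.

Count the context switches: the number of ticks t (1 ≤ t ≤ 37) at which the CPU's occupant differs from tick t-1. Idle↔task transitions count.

context switches = 17

t=0: queue=[A,D] q_used=0 → run A
t=1: queue=[A,D] q_used=1 → run A
t=2: queue=[D,A,F] q_used=0 → run D
t=3: queue=[D,A,F,C,E] q_used=1 → run D
t=4: queue=[A,F,C,E,D] q_used=0 → run A
t=5: queue=[F,C,E,D] q_used=0 → run F
t=6: queue=[F,C,E,D,G] q_used=1 → run F
t=7: queue=[C,E,D,G,F] q_used=0 → run C
t=8: queue=[C,E,D,G,F] q_used=1 → run C
t=9: queue=[E,D,G,F,C] q_used=0 → run E
t=10: queue=[E,D,G,F,C] q_used=1 → run E
t=11: queue=[D,G,F,C,E] q_used=0 → run D
t=12: queue=[D,G,F,C,E] q_used=1 → run D
t=13: queue=[G,F,C,E] q_used=0 → run G
t=14: queue=[G,F,C,E] q_used=1 → run G
t=15: queue=[F,C,E,G] q_used=0 → run F
t=16: queue=[F,C,E,G] q_used=1 → run F
t=17: queue=[C,E,G,F] q_used=0 → run C
t=18: queue=[C,E,G,F] q_used=1 → run C
t=19: queue=[E,G,F] q_used=0 → run E
t=20: queue=[E,G,F] q_used=1 → run E
t=21: queue=[G,F,E] q_used=0 → run G
t=22: queue=[G,F,E] q_used=1 → run G
t=23: queue=[F,E,G] q_used=0 → run F
t=24: queue=[F,E,G] q_used=1 → run F
t=25: queue=[E,G] q_used=0 → run E
t=26: queue=[E,G] q_used=1 → run E
t=27: queue=[G,E] q_used=0 → run G
t=28: queue=[G,E] q_used=1 → run G
t=29: queue=[E,G] q_used=0 → run E
t=30: queue=[E,G] q_used=1 → run E
t=31: queue=[G] q_used=0 → run G
t=32: (idle)
t=33: (idle)
t=34: (idle)
t=35: (idle)
t=36: (idle)
t=37: (idle)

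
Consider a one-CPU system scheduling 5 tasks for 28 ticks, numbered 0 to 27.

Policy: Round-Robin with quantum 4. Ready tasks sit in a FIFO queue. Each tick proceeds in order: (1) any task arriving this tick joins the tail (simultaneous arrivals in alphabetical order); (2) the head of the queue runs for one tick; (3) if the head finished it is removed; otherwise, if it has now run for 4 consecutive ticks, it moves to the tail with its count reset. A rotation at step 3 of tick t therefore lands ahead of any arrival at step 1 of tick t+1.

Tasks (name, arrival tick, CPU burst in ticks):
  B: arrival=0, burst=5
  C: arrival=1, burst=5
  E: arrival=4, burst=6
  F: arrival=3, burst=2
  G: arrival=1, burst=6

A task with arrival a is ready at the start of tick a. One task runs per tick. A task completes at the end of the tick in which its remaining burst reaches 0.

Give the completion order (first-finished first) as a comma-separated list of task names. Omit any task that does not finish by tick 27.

completion order = F, B, C, G, E

t=0: queue=[B] q_used=0 → run B
t=1: queue=[B,C,G] q_used=1 → run B
t=2: queue=[B,C,G] q_used=2 → run B
t=3: queue=[B,C,G,F] q_used=3 → run B
t=4: queue=[C,G,F,B,E] q_used=0 → run C
t=5: queue=[C,G,F,B,E] q_used=1 → run C
t=6: queue=[C,G,F,B,E] q_used=2 → run C
t=7: queue=[C,G,F,B,E] q_used=3 → run C
t=8: queue=[G,F,B,E,C] q_used=0 → run G
t=9: queue=[G,F,B,E,C] q_used=1 → run G
t=10: queue=[G,F,B,E,C] q_used=2 → run G
t=11: queue=[G,F,B,E,C] q_used=3 → run G
t=12: queue=[F,B,E,C,G] q_used=0 → run F
t=13: queue=[F,B,E,C,G] q_used=1 → run F
t=14: queue=[B,E,C,G] q_used=0 → run B
t=15: queue=[E,C,G] q_used=0 → run E
t=16: queue=[E,C,G] q_used=1 → run E
t=17: queue=[E,C,G] q_used=2 → run E
t=18: queue=[E,C,G] q_used=3 → run E
t=19: queue=[C,G,E] q_used=0 → run C
t=20: queue=[G,E] q_used=0 → run G
t=21: queue=[G,E] q_used=1 → run G
t=22: queue=[E] q_used=0 → run E
t=23: queue=[E] q_used=1 → run E
t=24: (idle)
t=25: (idle)
t=26: (idle)
t=27: (idle)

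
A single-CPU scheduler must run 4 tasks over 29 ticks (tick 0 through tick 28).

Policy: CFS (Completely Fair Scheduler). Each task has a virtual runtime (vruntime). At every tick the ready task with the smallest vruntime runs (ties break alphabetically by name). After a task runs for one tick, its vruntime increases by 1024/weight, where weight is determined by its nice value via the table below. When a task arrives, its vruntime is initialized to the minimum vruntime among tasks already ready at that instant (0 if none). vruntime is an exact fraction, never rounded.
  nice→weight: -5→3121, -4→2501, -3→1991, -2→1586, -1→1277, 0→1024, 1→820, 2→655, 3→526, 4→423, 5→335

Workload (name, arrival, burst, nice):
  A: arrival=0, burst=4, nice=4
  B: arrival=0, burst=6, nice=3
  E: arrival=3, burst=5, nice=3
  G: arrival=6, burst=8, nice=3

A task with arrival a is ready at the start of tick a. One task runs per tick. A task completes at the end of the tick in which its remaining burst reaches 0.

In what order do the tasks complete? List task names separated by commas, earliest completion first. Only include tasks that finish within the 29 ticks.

completion order = A, B, E, G

t=0: vr[A=0 B=0] → run A
t=1: vr[A=1024/423 B=0] → run B
t=2: vr[A=1024/423 B=512/263] → run B
t=3: vr[A=1024/423 B=1024/263 E=1024/423] → run A
t=4: vr[A=2048/423 B=1024/263 E=1024/423] → run E
t=5: vr[A=2048/423 B=1024/263 E=485888/111249] → run B
t=6: vr[A=2048/423 B=1536/263 E=485888/111249 G=485888/111249] → run E
t=7: vr[A=2048/423 B=1536/263 E=702464/111249 G=485888/111249] → run G
t=8: vr[A=2048/423 B=1536/263 E=702464/111249 G=702464/111249] → run A
t=9: vr[A=1024/141 B=1536/263 E=702464/111249 G=702464/111249] → run B
t=10: vr[A=1024/141 B=2048/263 E=702464/111249 G=702464/111249] → run E
t=11: vr[A=1024/141 B=2048/263 E=919040/111249 G=702464/111249] → run G
t=12: vr[A=1024/141 B=2048/263 E=919040/111249 G=919040/111249] → run A
t=13: vr[B=2048/263 E=919040/111249 G=919040/111249] → run B
t=14: vr[B=2560/263 E=919040/111249 G=919040/111249] → run E
t=15: vr[B=2560/263 E=1135616/111249 G=919040/111249] → run G
t=16: vr[B=2560/263 E=1135616/111249 G=1135616/111249] → run B
t=17: vr[E=1135616/111249 G=1135616/111249] → run E
t=18: vr[G=1135616/111249] → run G
t=19: vr[G=1352192/111249] → run G
t=20: vr[G=1568768/111249] → run G
t=21: vr[G=1785344/111249] → run G
t=22: vr[G=2001920/111249] → run G
t=23: (idle)
t=24: (idle)
t=25: (idle)
t=26: (idle)
t=27: (idle)
t=28: (idle)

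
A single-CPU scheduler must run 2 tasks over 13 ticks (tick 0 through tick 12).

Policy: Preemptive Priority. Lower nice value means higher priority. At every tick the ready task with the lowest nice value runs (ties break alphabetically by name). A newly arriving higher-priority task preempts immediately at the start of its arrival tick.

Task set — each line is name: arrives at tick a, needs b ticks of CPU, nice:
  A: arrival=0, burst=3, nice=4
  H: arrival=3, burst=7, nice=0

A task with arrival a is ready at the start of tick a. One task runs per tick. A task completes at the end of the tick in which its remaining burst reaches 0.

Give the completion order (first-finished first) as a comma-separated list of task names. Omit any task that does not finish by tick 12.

completion order = A, H

t=0: ready={A} → run A
t=1: ready={A} → run A
t=2: ready={A} → run A
t=3: ready={H} → run H
t=4: ready={H} → run H
t=5: ready={H} → run H
t=6: ready={H} → run H
t=7: ready={H} → run H
t=8: ready={H} → run H
t=9: ready={H} → run H
t=10: (idle)
t=11: (idle)
t=12: (idle)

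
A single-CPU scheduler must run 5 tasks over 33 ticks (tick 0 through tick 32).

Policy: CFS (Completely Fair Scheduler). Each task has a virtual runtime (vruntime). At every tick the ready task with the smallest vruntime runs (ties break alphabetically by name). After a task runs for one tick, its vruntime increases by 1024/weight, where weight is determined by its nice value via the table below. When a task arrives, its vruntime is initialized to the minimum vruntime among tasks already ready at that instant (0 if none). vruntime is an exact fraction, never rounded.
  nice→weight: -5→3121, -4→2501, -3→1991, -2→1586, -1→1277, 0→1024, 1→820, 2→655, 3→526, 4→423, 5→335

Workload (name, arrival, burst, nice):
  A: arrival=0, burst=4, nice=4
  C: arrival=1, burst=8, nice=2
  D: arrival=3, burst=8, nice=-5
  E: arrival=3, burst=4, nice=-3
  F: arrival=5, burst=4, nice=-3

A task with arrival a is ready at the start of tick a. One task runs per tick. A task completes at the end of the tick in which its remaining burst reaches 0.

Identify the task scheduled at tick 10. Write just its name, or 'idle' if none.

t=0: vr[A=0] → run A
t=1: vr[A=1024/423 C=1024/423] → run A
t=2: vr[A=2048/423 C=1024/423] → run C
t=3: vr[A=2048/423 C=1103872/277065 D=1103872/277065 E=1103872/277065] → run C
t=4: vr[A=2048/423 C=1537024/277065 D=1103872/277065 E=1103872/277065] → run D
t=5: vr[A=2048/423 C=1537024/277065 D=3728899072/864719865 E=1103872/277065 F=1103872/277065] → run E
t=6: vr[A=2048/423 C=1537024/277065 D=3728899072/864719865 E=2481523712/551636415 F=1103872/277065] → run F
t=7: vr[A=2048/423 C=1537024/277065 D=3728899072/864719865 E=2481523712/551636415 F=2481523712/551636415] → run D
t=8: vr[A=2048/423 C=1537024/277065 D=4012613632/864719865 E=2481523712/551636415 F=2481523712/551636415] → run E
t=9: vr[A=2048/423 C=1537024/277065 D=4012613632/864719865 E=2765238272/551636415 F=2481523712/551636415] → run F
t=10: vr[A=2048/423 C=1537024/277065 D=4012613632/864719865 E=2765238272/551636415 F=2765238272/551636415] → run D
t=11: vr[A=2048/423 C=1537024/277065 D=4296328192/864719865 E=2765238272/551636415 F=2765238272/551636415] → run A
t=12: vr[A=1024/141 C=1537024/277065 D=4296328192/864719865 E=2765238272/551636415 F=2765238272/551636415] → run D
t=13: vr[A=1024/141 C=1537024/277065 D=4580042752/864719865 E=2765238272/551636415 F=2765238272/551636415] → run E
t=14: vr[A=1024/141 C=1537024/277065 D=4580042752/864719865 E=3048952832/551636415 F=2765238272/551636415] → run F
t=15: vr[A=1024/141 C=1537024/277065 D=4580042752/864719865 E=3048952832/551636415 F=3048952832/551636415] → run D
t=16: vr[A=1024/141 C=1537024/277065 D=4863757312/864719865 E=3048952832/551636415 F=3048952832/551636415] → run E
t=17: vr[A=1024/141 C=1537024/277065 D=4863757312/864719865 F=3048952832/551636415] → run F
t=18: vr[A=1024/141 C=1537024/277065 D=4863757312/864719865] → run C
t=19: vr[A=1024/141 C=1970176/277065 D=4863757312/864719865] → run D
t=20: vr[A=1024/141 C=1970176/277065 D=5147471872/864719865] → run D
t=21: vr[A=1024/141 C=1970176/277065 D=5431186432/864719865] → run D
t=22: vr[A=1024/141 C=1970176/277065] → run C
t=23: vr[A=1024/141 C=2403328/277065] → run A
t=24: vr[C=2403328/277065] → run C
t=25: vr[C=567296/55413] → run C
t=26: vr[C=3269632/277065] → run C
t=27: vr[C=3702784/277065] → run C
t=28: (idle)
t=29: (idle)
t=30: (idle)
t=31: (idle)
t=32: (idle)

running at tick 10 = D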